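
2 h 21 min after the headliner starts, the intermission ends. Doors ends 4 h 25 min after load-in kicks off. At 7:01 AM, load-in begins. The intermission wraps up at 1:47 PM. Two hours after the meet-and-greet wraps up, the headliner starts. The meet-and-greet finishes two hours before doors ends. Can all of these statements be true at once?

Yes

Doors ends at 7:01 AM + 265 min = 11:26 AM.
The meet-and-greet ends at 11:26 AM − 120 min = 9:26 AM.
The headliner starts at 9:26 AM + 120 min = 11:26 AM.
The intermission ends at 11:26 AM + 141 min = 1:47 PM.
That matches the stated 1:47 PM, so the schedule is consistent.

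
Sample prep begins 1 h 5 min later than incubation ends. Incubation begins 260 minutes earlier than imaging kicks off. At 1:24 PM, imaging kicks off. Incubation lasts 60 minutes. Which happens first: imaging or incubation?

incubation

Incubation starts at 1:24 PM − 260 min = 9:04 AM.
Imaging starts at 1:24 PM and incubation starts at 9:04 AM, so incubation is first.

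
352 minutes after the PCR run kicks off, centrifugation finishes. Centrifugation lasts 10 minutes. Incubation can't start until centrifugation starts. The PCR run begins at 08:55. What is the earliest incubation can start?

14:37

Centrifugation ends at 08:55 + 352 min = 14:47.
Centrifugation starts at 14:47 − 10 min = 14:37.
Incubation is bounded by centrifugation, so the earliest it can start is 14:37.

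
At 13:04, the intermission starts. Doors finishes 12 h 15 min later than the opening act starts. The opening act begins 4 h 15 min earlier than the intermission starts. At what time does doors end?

21:04

The opening act starts at 13:04 − 255 min = 08:49.
Doors ends at 08:49 + 735 min = 21:04.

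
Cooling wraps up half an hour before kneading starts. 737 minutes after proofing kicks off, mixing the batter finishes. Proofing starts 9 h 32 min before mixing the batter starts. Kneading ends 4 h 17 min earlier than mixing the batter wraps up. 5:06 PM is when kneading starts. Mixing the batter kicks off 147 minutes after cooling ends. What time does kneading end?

5:31 PM

Cooling ends at 5:06 PM − 30 min = 4:36 PM.
Mixing the batter starts at 4:36 PM + 147 min = 7:03 PM.
Proofing starts at 7:03 PM − 572 min = 9:31 AM.
Mixing the batter ends at 9:31 AM + 737 min = 9:48 PM.
Kneading ends at 9:48 PM − 257 min = 5:31 PM.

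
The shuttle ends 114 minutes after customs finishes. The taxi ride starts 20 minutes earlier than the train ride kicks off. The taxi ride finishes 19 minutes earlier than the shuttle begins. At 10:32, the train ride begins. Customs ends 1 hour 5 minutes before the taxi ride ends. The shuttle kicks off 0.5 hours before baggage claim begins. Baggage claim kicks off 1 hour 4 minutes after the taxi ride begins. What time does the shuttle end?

The taxi ride starts at 10:32 − 20 min = 10:12.
Baggage claim starts at 10:12 + 64 min = 11:16.
The shuttle starts at 11:16 − 30 min = 10:46.
The taxi ride ends at 10:46 − 19 min = 10:27.
Customs ends at 10:27 − 65 min = 09:22.
The shuttle ends at 09:22 + 114 min = 11:16.

11:16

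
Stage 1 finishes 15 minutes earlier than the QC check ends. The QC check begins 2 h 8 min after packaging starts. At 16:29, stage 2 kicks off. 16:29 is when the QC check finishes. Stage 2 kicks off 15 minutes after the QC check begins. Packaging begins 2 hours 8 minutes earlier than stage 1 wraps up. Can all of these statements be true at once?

Yes

Stage 1 ends at 16:29 − 15 min = 16:14.
Packaging starts at 16:14 − 128 min = 14:06.
The QC check starts at 14:06 + 128 min = 16:14.
Stage 2 starts at 16:14 + 15 min = 16:29.
That matches the stated 16:29, so the schedule is consistent.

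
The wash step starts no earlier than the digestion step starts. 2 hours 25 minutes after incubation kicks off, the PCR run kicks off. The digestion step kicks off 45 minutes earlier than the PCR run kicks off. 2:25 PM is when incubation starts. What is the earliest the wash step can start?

4:05 PM

The PCR run starts at 2:25 PM + 145 min = 4:50 PM.
The digestion step starts at 4:50 PM − 45 min = 4:05 PM.
The wash step is bounded by the digestion step, so the earliest it can start is 4:05 PM.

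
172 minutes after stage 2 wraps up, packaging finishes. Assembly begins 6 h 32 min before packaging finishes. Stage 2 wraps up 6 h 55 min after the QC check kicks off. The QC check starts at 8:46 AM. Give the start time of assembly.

12:01 PM

Stage 2 ends at 8:46 AM + 415 min = 3:41 PM.
Packaging ends at 3:41 PM + 172 min = 6:33 PM.
Assembly starts at 6:33 PM − 392 min = 12:01 PM.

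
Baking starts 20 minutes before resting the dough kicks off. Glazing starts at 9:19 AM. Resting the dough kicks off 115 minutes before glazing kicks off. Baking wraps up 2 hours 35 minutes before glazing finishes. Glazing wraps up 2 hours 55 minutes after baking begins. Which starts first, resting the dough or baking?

baking

Resting the dough starts at 9:19 AM − 115 min = 7:24 AM.
Baking starts at 7:24 AM − 20 min = 7:04 AM.
Resting the dough starts at 7:24 AM and baking starts at 7:04 AM, so baking is first.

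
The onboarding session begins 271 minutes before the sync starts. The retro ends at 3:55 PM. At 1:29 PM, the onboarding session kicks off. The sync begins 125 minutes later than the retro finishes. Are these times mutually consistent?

The sync starts at 3:55 PM + 125 min = 6:00 PM.
The onboarding session starts at 6:00 PM − 271 min = 1:29 PM.
That matches the stated 1:29 PM, so the schedule is consistent.

Yes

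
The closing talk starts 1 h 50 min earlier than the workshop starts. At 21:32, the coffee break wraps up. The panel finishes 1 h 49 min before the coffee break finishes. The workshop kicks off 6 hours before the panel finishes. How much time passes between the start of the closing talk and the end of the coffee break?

The panel ends at 21:32 − 109 min = 19:43.
The workshop starts at 19:43 − 360 min = 13:43.
The closing talk starts at 13:43 − 110 min = 11:53.
From 11:53 to 21:32 is 9 hours 39 minutes.

9 hours 39 minutes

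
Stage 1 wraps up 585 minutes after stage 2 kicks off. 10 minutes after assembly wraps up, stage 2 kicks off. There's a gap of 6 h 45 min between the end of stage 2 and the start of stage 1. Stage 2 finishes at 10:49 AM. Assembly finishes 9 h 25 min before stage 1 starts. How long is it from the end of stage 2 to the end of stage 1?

Stage 1 starts at 10:49 AM + 405 min = 5:34 PM.
Assembly ends at 5:34 PM − 565 min = 8:09 AM.
Stage 2 starts at 8:09 AM + 10 min = 8:19 AM.
Stage 1 ends at 8:19 AM + 585 min = 6:04 PM.
From 10:49 AM to 6:04 PM is 7 h 15 min.

7 h 15 min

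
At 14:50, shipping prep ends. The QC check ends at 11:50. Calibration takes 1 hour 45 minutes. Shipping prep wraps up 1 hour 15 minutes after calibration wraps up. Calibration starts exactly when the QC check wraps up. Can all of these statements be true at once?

Yes

Calibration starts at 11:50.
Calibration ends at 11:50 + 105 min = 13:35.
Shipping prep ends at 13:35 + 75 min = 14:50.
That matches the stated 14:50, so the schedule is consistent.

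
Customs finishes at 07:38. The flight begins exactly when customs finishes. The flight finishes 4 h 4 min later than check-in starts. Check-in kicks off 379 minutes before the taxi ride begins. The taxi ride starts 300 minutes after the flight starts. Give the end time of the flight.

10:23

The flight starts at 07:38.
The taxi ride starts at 07:38 + 300 min = 12:38.
Check-in starts at 12:38 − 379 min = 06:19.
The flight ends at 06:19 + 244 min = 10:23.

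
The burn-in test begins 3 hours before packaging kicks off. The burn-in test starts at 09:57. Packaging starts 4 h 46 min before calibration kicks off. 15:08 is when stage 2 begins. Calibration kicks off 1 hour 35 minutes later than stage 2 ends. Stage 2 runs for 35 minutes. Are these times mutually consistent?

Stage 2 ends at 15:08 + 35 min = 15:43.
Calibration starts at 15:43 + 95 min = 17:18.
Packaging starts at 17:18 − 286 min = 12:32.
The burn-in test starts at 12:32 − 180 min = 09:32.
But the burn-in test is also said to start at 09:57 — a 25-minute conflict.

No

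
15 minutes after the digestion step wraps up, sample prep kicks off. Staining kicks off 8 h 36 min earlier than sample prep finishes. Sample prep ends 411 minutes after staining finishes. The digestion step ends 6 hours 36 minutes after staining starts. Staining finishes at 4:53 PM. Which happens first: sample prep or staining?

staining

Sample prep ends at 4:53 PM + 411 min = 11:44 PM.
Staining starts at 11:44 PM − 516 min = 3:08 PM.
The digestion step ends at 3:08 PM + 396 min = 9:44 PM.
Sample prep starts at 9:44 PM + 15 min = 9:59 PM.
Sample prep starts at 9:59 PM and staining starts at 3:08 PM, so staining is first.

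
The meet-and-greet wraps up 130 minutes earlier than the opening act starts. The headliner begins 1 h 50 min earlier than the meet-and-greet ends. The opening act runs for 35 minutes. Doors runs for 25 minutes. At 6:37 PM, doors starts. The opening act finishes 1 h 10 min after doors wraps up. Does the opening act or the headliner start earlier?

Doors ends at 6:37 PM + 25 min = 7:02 PM.
The opening act ends at 7:02 PM + 70 min = 8:12 PM.
The opening act starts at 8:12 PM − 35 min = 7:37 PM.
The meet-and-greet ends at 7:37 PM − 130 min = 5:27 PM.
The headliner starts at 5:27 PM − 110 min = 3:37 PM.
The opening act starts at 7:37 PM and the headliner starts at 3:37 PM, so the headliner is first.

the headliner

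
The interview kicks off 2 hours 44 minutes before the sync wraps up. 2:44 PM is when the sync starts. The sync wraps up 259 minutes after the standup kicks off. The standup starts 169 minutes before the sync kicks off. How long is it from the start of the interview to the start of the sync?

The standup starts at 2:44 PM − 169 min = 11:55 AM.
The sync ends at 11:55 AM + 259 min = 4:14 PM.
The interview starts at 4:14 PM − 164 min = 1:30 PM.
From 1:30 PM to 2:44 PM is 1 hour 14 minutes.

1 hour 14 minutes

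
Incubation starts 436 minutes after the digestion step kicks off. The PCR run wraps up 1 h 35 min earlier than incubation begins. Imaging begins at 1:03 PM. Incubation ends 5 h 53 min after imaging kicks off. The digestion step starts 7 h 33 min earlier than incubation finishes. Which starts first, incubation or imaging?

Incubation ends at 1:03 PM + 353 min = 6:56 PM.
The digestion step starts at 6:56 PM − 453 min = 11:23 AM.
Incubation starts at 11:23 AM + 436 min = 6:39 PM.
Incubation starts at 6:39 PM and imaging starts at 1:03 PM, so imaging is first.

imaging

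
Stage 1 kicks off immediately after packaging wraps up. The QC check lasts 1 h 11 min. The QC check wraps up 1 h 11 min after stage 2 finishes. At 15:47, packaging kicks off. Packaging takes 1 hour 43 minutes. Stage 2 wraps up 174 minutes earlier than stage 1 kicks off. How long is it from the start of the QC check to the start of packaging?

1 hour 11 minutes

Packaging ends at 15:47 + 103 min = 17:30.
So stage 1 starts at 17:30.
Stage 2 ends at 17:30 − 174 min = 14:36.
The QC check ends at 14:36 + 71 min = 15:47.
The QC check starts at 15:47 − 71 min = 14:36.
From 14:36 to 15:47 is 1 hour 11 minutes.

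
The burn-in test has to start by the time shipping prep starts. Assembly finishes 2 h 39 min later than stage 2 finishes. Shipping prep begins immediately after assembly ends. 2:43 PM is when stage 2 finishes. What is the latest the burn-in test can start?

5:22 PM

Assembly ends at 2:43 PM + 159 min = 5:22 PM.
So shipping prep starts at 5:22 PM.
The burn-in test is bounded by shipping prep, so the latest it can start is 5:22 PM.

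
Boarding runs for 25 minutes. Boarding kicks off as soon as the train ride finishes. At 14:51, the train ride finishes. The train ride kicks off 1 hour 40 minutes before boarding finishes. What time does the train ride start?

13:36

Boarding starts at 14:51.
Boarding ends at 14:51 + 25 min = 15:16.
The train ride starts at 15:16 − 100 min = 13:36.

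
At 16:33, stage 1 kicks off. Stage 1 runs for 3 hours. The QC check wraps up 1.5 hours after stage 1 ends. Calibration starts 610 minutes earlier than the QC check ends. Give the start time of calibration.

Stage 1 ends at 16:33 + 180 min = 19:33.
The QC check ends at 19:33 + 90 min = 21:03.
Calibration starts at 21:03 − 610 min = 10:53.

10:53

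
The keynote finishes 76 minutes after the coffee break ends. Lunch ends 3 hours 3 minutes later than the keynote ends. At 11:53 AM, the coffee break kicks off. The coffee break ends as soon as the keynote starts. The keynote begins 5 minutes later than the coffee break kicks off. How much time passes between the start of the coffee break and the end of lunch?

264 minutes

The keynote starts at 11:53 AM + 5 min = 11:58 AM.
So the coffee break ends at 11:58 AM.
The keynote ends at 11:58 AM + 76 min = 1:14 PM.
Lunch ends at 1:14 PM + 183 min = 4:17 PM.
From 11:53 AM to 4:17 PM is 264 minutes.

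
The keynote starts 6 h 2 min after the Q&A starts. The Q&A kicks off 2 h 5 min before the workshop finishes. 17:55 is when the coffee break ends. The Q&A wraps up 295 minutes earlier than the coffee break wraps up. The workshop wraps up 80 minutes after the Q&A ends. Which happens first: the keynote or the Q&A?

The Q&A ends at 17:55 − 295 min = 13:00.
The workshop ends at 13:00 + 80 min = 14:20.
The Q&A starts at 14:20 − 125 min = 12:15.
The keynote starts at 12:15 + 362 min = 18:17.
The keynote starts at 18:17 and the Q&A starts at 12:15, so the Q&A is first.

the Q&A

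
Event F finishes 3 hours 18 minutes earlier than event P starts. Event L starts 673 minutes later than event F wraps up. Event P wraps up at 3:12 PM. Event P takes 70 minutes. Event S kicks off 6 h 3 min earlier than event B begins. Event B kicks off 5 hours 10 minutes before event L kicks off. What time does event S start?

Event P starts at 3:12 PM − 70 min = 2:02 PM.
Event F ends at 2:02 PM − 198 min = 10:44 AM.
Event L starts at 10:44 AM + 673 min = 9:57 PM.
Event B starts at 9:57 PM − 310 min = 4:47 PM.
Event S starts at 4:47 PM − 363 min = 10:44 AM.

10:44 AM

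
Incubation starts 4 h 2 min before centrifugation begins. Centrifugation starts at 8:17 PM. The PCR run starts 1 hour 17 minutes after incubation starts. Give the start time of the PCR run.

Incubation starts at 8:17 PM − 242 min = 4:15 PM.
The PCR run starts at 4:15 PM + 77 min = 5:32 PM.

5:32 PM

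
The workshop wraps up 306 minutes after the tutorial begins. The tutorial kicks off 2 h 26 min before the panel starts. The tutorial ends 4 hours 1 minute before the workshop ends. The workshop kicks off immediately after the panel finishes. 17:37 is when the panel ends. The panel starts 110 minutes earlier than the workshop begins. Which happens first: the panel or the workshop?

the panel

The workshop starts at 17:37.
The panel starts at 17:37 − 110 min = 15:47.
The panel starts at 15:47 and the workshop starts at 17:37, so the panel is first.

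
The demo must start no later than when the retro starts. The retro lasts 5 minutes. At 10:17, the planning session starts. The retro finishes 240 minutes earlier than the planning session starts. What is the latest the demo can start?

The retro ends at 10:17 − 240 min = 06:17.
The retro starts at 06:17 − 5 min = 06:12.
The demo is bounded by the retro, so the latest it can start is 06:12.

06:12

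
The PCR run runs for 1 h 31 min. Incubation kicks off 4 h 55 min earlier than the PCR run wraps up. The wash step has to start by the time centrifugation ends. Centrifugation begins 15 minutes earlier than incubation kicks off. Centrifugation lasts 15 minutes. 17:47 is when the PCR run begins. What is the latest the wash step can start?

The PCR run ends at 17:47 + 91 min = 19:18.
Incubation starts at 19:18 − 295 min = 14:23.
Centrifugation starts at 14:23 − 15 min = 14:08.
Centrifugation ends at 14:08 + 15 min = 14:23.
The wash step is bounded by centrifugation, so the latest it can start is 14:23.

14:23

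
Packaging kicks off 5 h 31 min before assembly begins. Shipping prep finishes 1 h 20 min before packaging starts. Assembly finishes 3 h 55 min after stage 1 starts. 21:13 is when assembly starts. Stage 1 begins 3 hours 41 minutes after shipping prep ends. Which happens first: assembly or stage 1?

Packaging starts at 21:13 − 331 min = 15:42.
Shipping prep ends at 15:42 − 80 min = 14:22.
Stage 1 starts at 14:22 + 221 min = 18:03.
Assembly starts at 21:13 and stage 1 starts at 18:03, so stage 1 is first.

stage 1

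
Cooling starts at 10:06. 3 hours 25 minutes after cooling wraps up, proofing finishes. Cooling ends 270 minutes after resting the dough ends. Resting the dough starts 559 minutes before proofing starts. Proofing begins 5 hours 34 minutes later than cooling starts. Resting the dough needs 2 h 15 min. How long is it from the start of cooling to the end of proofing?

Proofing starts at 10:06 + 334 min = 15:40.
Resting the dough starts at 15:40 − 559 min = 06:21.
Resting the dough ends at 06:21 + 135 min = 08:36.
Cooling ends at 08:36 + 270 min = 13:06.
Proofing ends at 13:06 + 205 min = 16:31.
From 10:06 to 16:31 is 6 h 25 min.

6 h 25 min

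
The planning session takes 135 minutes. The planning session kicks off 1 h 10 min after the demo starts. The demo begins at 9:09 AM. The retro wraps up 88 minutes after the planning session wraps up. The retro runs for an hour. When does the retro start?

1:02 PM

The planning session starts at 9:09 AM + 70 min = 10:19 AM.
The planning session ends at 10:19 AM + 135 min = 12:34 PM.
The retro ends at 12:34 PM + 88 min = 2:02 PM.
The retro starts at 2:02 PM − 60 min = 1:02 PM.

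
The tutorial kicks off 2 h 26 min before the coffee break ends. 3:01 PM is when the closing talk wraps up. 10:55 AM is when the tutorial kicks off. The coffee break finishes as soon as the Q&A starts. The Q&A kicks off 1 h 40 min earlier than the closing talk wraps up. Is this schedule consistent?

The Q&A starts at 3:01 PM − 100 min = 1:21 PM.
So the coffee break ends at 1:21 PM.
The tutorial starts at 1:21 PM − 146 min = 10:55 AM.
That matches the stated 10:55 AM, so the schedule is consistent.

Yes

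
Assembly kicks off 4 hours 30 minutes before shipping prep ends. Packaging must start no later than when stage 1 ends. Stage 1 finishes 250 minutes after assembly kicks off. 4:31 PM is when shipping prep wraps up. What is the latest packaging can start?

Assembly starts at 4:31 PM − 270 min = 12:01 PM.
Stage 1 ends at 12:01 PM + 250 min = 4:11 PM.
Packaging is bounded by stage 1, so the latest it can start is 4:11 PM.

4:11 PM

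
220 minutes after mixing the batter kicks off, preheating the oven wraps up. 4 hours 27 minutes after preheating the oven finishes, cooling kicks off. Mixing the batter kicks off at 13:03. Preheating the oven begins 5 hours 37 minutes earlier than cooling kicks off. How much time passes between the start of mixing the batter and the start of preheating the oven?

150 minutes

Preheating the oven ends at 13:03 + 220 min = 16:43.
Cooling starts at 16:43 + 267 min = 21:10.
Preheating the oven starts at 21:10 − 337 min = 15:33.
From 13:03 to 15:33 is 150 minutes.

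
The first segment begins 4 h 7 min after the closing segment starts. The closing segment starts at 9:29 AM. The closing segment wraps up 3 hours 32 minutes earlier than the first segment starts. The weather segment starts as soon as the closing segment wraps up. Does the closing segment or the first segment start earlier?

the closing segment

The first segment starts at 9:29 AM + 247 min = 1:36 PM.
The closing segment starts at 9:29 AM and the first segment starts at 1:36 PM, so the closing segment is first.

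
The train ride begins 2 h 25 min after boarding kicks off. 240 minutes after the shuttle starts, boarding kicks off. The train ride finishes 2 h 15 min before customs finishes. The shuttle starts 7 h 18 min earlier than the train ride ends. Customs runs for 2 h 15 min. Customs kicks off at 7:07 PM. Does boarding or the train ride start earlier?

boarding

Customs ends at 7:07 PM + 135 min = 9:22 PM.
The train ride ends at 9:22 PM − 135 min = 7:07 PM.
The shuttle starts at 7:07 PM − 438 min = 11:49 AM.
Boarding starts at 11:49 AM + 240 min = 3:49 PM.
The train ride starts at 3:49 PM + 145 min = 6:14 PM.
Boarding starts at 3:49 PM and the train ride starts at 6:14 PM, so boarding is first.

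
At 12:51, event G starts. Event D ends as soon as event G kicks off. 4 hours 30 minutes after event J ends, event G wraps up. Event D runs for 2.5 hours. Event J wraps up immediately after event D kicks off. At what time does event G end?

Event D ends at 12:51.
Event D starts at 12:51 − 150 min = 10:21.
So event J ends at 10:21.
Event G ends at 10:21 + 270 min = 14:51.

14:51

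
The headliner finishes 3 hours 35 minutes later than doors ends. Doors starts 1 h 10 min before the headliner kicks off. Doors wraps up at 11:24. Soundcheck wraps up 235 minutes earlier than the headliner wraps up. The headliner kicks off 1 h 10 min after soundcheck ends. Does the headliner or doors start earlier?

The headliner ends at 11:24 + 215 min = 14:59.
Soundcheck ends at 14:59 − 235 min = 11:04.
The headliner starts at 11:04 + 70 min = 12:14.
Doors starts at 12:14 − 70 min = 11:04.
The headliner starts at 12:14 and doors starts at 11:04, so doors is first.

doors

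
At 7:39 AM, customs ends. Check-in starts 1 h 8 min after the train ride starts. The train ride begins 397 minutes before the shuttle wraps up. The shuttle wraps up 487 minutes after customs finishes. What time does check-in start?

10:17 AM

The shuttle ends at 7:39 AM + 487 min = 3:46 PM.
The train ride starts at 3:46 PM − 397 min = 9:09 AM.
Check-in starts at 9:09 AM + 68 min = 10:17 AM.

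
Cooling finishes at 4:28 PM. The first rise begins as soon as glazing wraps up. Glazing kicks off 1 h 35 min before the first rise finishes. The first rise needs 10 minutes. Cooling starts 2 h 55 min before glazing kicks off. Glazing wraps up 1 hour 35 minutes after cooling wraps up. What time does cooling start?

1:43 PM

Glazing ends at 4:28 PM + 95 min = 6:03 PM.
So the first rise starts at 6:03 PM.
The first rise ends at 6:03 PM + 10 min = 6:13 PM.
Glazing starts at 6:13 PM − 95 min = 4:38 PM.
Cooling starts at 4:38 PM − 175 min = 1:43 PM.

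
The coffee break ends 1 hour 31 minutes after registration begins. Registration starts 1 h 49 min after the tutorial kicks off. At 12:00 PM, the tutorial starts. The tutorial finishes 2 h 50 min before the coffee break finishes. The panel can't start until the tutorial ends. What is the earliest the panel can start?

12:30 PM

Registration starts at 12:00 PM + 109 min = 1:49 PM.
The coffee break ends at 1:49 PM + 91 min = 3:20 PM.
The tutorial ends at 3:20 PM − 170 min = 12:30 PM.
The panel is bounded by the tutorial, so the earliest it can start is 12:30 PM.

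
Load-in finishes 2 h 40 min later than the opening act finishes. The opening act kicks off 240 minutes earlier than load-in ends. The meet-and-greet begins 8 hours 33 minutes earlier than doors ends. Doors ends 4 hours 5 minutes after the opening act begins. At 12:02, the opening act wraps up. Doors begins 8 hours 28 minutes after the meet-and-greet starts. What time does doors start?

14:42

Load-in ends at 12:02 + 160 min = 14:42.
The opening act starts at 14:42 − 240 min = 10:42.
Doors ends at 10:42 + 245 min = 14:47.
The meet-and-greet starts at 14:47 − 513 min = 06:14.
Doors starts at 06:14 + 508 min = 14:42.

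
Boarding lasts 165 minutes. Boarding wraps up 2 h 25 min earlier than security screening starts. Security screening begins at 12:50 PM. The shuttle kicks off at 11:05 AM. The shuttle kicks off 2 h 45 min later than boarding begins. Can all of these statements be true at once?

Boarding ends at 12:50 PM − 145 min = 10:25 AM.
Boarding starts at 10:25 AM − 165 min = 7:40 AM.
The shuttle starts at 7:40 AM + 165 min = 10:25 AM.
But the shuttle is also said to start at 11:05 AM — a 40-minute conflict.

No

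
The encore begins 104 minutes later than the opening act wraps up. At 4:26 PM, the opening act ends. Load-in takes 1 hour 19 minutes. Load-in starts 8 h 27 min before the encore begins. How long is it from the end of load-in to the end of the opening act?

The encore starts at 4:26 PM + 104 min = 6:10 PM.
Load-in starts at 6:10 PM − 507 min = 9:43 AM.
Load-in ends at 9:43 AM + 79 min = 11:02 AM.
From 11:02 AM to 4:26 PM is 5 hours 24 minutes.

5 hours 24 minutes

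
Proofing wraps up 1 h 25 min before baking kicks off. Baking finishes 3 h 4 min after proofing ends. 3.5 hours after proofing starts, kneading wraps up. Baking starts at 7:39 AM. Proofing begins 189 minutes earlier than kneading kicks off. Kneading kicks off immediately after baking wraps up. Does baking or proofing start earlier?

Proofing ends at 7:39 AM − 85 min = 6:14 AM.
Baking ends at 6:14 AM + 184 min = 9:18 AM.
So kneading starts at 9:18 AM.
Proofing starts at 9:18 AM − 189 min = 6:09 AM.
Baking starts at 7:39 AM and proofing starts at 6:09 AM, so proofing is first.

proofing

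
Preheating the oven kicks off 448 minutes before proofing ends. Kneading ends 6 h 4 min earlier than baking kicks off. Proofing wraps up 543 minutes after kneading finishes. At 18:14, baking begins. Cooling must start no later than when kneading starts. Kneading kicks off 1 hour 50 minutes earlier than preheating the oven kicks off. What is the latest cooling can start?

Kneading ends at 18:14 − 364 min = 12:10.
Proofing ends at 12:10 + 543 min = 21:13.
Preheating the oven starts at 21:13 − 448 min = 13:45.
Kneading starts at 13:45 − 110 min = 11:55.
Cooling is bounded by kneading, so the latest it can start is 11:55.

11:55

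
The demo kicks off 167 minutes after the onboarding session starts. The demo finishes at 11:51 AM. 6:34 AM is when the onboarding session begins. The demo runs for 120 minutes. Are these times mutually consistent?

No

The demo starts at 6:34 AM + 167 min = 9:21 AM.
The demo ends at 9:21 AM + 120 min = 11:21 AM.
But the demo is also said to end at 11:51 AM — a 30-minute conflict.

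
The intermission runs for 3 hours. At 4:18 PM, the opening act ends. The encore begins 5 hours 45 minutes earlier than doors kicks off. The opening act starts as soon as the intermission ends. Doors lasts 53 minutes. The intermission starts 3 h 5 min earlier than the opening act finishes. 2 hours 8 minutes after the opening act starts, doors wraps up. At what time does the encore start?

11:43 AM

The intermission starts at 4:18 PM − 185 min = 1:13 PM.
The intermission ends at 1:13 PM + 180 min = 4:13 PM.
So the opening act starts at 4:13 PM.
Doors ends at 4:13 PM + 128 min = 6:21 PM.
Doors starts at 6:21 PM − 53 min = 5:28 PM.
The encore starts at 5:28 PM − 345 min = 11:43 AM.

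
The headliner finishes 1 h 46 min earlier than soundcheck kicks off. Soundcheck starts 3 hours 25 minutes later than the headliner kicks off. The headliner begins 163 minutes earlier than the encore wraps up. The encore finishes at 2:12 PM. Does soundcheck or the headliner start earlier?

The headliner starts at 2:12 PM − 163 min = 11:29 AM.
Soundcheck starts at 11:29 AM + 205 min = 2:54 PM.
Soundcheck starts at 2:54 PM and the headliner starts at 11:29 AM, so the headliner is first.

the headliner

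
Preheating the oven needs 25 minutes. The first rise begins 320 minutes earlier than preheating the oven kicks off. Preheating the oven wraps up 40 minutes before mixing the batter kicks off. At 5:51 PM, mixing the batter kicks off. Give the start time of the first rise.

Preheating the oven ends at 5:51 PM − 40 min = 5:11 PM.
Preheating the oven starts at 5:11 PM − 25 min = 4:46 PM.
The first rise starts at 4:46 PM − 320 min = 11:26 AM.

11:26 AM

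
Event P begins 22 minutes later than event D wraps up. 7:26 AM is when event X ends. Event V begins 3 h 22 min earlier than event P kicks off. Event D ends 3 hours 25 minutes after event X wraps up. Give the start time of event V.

7:51 AM

Event D ends at 7:26 AM + 205 min = 10:51 AM.
Event P starts at 10:51 AM + 22 min = 11:13 AM.
Event V starts at 11:13 AM − 202 min = 7:51 AM.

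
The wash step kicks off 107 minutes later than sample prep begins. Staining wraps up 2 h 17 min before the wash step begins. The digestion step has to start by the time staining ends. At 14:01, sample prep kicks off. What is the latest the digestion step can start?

The wash step starts at 14:01 + 107 min = 15:48.
Staining ends at 15:48 − 137 min = 13:31.
The digestion step is bounded by staining, so the latest it can start is 13:31.

13:31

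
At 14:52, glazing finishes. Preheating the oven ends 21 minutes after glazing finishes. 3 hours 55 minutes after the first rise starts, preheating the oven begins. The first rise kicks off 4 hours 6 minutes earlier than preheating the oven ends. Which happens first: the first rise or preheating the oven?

the first rise

Preheating the oven ends at 14:52 + 21 min = 15:13.
The first rise starts at 15:13 − 246 min = 11:07.
Preheating the oven starts at 11:07 + 235 min = 15:02.
The first rise starts at 11:07 and preheating the oven starts at 15:02, so the first rise is first.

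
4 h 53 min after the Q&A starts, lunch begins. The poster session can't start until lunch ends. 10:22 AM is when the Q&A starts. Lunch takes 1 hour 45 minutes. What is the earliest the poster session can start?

5:00 PM

Lunch starts at 10:22 AM + 293 min = 3:15 PM.
Lunch ends at 3:15 PM + 105 min = 5:00 PM.
The poster session is bounded by lunch, so the earliest it can start is 5:00 PM.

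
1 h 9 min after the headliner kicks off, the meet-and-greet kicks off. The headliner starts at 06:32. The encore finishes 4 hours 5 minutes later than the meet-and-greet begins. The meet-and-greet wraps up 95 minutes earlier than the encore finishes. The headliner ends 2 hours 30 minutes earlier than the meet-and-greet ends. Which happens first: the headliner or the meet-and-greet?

the headliner

The meet-and-greet starts at 06:32 + 69 min = 07:41.
The headliner starts at 06:32 and the meet-and-greet starts at 07:41, so the headliner is first.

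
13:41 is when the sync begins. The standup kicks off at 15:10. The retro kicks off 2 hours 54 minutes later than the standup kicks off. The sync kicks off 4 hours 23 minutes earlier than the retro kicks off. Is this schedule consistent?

Yes

The retro starts at 15:10 + 174 min = 18:04.
The sync starts at 18:04 − 263 min = 13:41.
That matches the stated 13:41, so the schedule is consistent.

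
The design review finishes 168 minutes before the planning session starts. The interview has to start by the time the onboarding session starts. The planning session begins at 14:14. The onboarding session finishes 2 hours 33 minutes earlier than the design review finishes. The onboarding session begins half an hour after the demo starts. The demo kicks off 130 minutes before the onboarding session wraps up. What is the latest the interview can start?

The design review ends at 14:14 − 168 min = 11:26.
The onboarding session ends at 11:26 − 153 min = 08:53.
The demo starts at 08:53 − 130 min = 06:43.
The onboarding session starts at 06:43 + 30 min = 07:13.
The interview is bounded by the onboarding session, so the latest it can start is 07:13.

07:13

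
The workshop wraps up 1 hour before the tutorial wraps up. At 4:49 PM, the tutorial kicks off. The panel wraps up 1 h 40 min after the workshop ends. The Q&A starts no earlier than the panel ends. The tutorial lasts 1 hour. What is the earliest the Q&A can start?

6:29 PM

The tutorial ends at 4:49 PM + 60 min = 5:49 PM.
The workshop ends at 5:49 PM − 60 min = 4:49 PM.
The panel ends at 4:49 PM + 100 min = 6:29 PM.
The Q&A is bounded by the panel, so the earliest it can start is 6:29 PM.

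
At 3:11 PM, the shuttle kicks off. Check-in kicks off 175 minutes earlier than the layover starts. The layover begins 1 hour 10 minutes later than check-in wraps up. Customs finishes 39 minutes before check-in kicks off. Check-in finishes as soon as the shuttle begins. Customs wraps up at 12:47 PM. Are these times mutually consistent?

Yes

Check-in ends at 3:11 PM.
The layover starts at 3:11 PM + 70 min = 4:21 PM.
Check-in starts at 4:21 PM − 175 min = 1:26 PM.
Customs ends at 1:26 PM − 39 min = 12:47 PM.
That matches the stated 12:47 PM, so the schedule is consistent.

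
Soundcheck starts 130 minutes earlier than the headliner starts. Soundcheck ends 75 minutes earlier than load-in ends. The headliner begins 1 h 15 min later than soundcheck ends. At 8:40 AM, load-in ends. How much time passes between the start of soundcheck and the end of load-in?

2 hours 10 minutes

Soundcheck ends at 8:40 AM − 75 min = 7:25 AM.
The headliner starts at 7:25 AM + 75 min = 8:40 AM.
Soundcheck starts at 8:40 AM − 130 min = 6:30 AM.
From 6:30 AM to 8:40 AM is 2 hours 10 minutes.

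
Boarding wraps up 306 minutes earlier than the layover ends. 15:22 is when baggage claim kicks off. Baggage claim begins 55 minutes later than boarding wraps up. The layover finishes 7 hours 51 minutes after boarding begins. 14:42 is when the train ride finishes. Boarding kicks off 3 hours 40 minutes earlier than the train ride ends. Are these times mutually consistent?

No

Boarding starts at 14:42 − 220 min = 11:02.
The layover ends at 11:02 + 471 min = 18:53.
Boarding ends at 18:53 − 306 min = 13:47.
Baggage claim starts at 13:47 + 55 min = 14:42.
But baggage claim is also said to start at 15:22 — a 40-minute conflict.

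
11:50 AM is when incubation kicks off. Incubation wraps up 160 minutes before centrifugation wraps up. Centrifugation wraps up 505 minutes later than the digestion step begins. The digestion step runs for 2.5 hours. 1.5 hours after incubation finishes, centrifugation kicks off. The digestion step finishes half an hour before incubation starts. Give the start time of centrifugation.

4:05 PM

The digestion step ends at 11:50 AM − 30 min = 11:20 AM.
The digestion step starts at 11:20 AM − 150 min = 8:50 AM.
Centrifugation ends at 8:50 AM + 505 min = 5:15 PM.
Incubation ends at 5:15 PM − 160 min = 2:35 PM.
Centrifugation starts at 2:35 PM + 90 min = 4:05 PM.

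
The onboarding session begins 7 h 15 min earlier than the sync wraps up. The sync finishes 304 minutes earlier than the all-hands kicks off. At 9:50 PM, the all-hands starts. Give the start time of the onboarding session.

9:31 AM

The sync ends at 9:50 PM − 304 min = 4:46 PM.
The onboarding session starts at 4:46 PM − 435 min = 9:31 AM.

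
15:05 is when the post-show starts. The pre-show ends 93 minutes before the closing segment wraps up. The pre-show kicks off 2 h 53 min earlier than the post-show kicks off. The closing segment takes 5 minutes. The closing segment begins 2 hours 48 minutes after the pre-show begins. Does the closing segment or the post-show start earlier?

The pre-show starts at 15:05 − 173 min = 12:12.
The closing segment starts at 12:12 + 168 min = 15:00.
The closing segment starts at 15:00 and the post-show starts at 15:05, so the closing segment is first.

the closing segment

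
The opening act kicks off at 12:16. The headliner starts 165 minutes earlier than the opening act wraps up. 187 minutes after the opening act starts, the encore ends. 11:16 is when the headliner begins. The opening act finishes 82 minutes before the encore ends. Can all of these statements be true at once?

The encore ends at 12:16 + 187 min = 15:23.
The opening act ends at 15:23 − 82 min = 14:01.
The headliner starts at 14:01 − 165 min = 11:16.
That matches the stated 11:16, so the schedule is consistent.

Yes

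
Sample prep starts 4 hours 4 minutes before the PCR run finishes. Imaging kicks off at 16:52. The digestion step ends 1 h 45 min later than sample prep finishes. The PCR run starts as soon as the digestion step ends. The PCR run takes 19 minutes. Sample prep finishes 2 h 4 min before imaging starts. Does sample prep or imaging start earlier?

sample prep

Sample prep ends at 16:52 − 124 min = 14:48.
The digestion step ends at 14:48 + 105 min = 16:33.
So the PCR run starts at 16:33.
The PCR run ends at 16:33 + 19 min = 16:52.
Sample prep starts at 16:52 − 244 min = 12:48.
Sample prep starts at 12:48 and imaging starts at 16:52, so sample prep is first.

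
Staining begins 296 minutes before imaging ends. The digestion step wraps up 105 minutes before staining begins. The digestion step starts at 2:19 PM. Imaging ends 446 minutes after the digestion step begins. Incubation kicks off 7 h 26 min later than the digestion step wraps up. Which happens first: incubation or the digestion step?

the digestion step

Imaging ends at 2:19 PM + 446 min = 9:45 PM.
Staining starts at 9:45 PM − 296 min = 4:49 PM.
The digestion step ends at 4:49 PM − 105 min = 3:04 PM.
Incubation starts at 3:04 PM + 446 min = 10:30 PM.
Incubation starts at 10:30 PM and the digestion step starts at 2:19 PM, so the digestion step is first.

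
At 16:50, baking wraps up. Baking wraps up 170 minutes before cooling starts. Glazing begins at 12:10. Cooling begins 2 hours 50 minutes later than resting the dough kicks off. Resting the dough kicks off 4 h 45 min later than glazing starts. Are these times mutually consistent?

Resting the dough starts at 12:10 + 285 min = 16:55.
Cooling starts at 16:55 + 170 min = 19:45.
Baking ends at 19:45 − 170 min = 16:55.
But baking is also said to end at 16:50 — a 5-minute conflict.

No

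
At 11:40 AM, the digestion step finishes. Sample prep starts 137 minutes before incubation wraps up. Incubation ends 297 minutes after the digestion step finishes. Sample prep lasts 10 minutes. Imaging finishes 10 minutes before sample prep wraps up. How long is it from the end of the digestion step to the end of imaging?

2 hours 40 minutes

Incubation ends at 11:40 AM + 297 min = 4:37 PM.
Sample prep starts at 4:37 PM − 137 min = 2:20 PM.
Sample prep ends at 2:20 PM + 10 min = 2:30 PM.
Imaging ends at 2:30 PM − 10 min = 2:20 PM.
From 11:40 AM to 2:20 PM is 2 hours 40 minutes.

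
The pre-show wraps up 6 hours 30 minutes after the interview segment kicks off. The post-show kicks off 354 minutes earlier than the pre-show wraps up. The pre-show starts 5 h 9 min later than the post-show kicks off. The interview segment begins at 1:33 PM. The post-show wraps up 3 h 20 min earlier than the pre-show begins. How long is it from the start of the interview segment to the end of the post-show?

The pre-show ends at 1:33 PM + 390 min = 8:03 PM.
The post-show starts at 8:03 PM − 354 min = 2:09 PM.
The pre-show starts at 2:09 PM + 309 min = 7:18 PM.
The post-show ends at 7:18 PM − 200 min = 3:58 PM.
From 1:33 PM to 3:58 PM is 145 minutes.

145 minutes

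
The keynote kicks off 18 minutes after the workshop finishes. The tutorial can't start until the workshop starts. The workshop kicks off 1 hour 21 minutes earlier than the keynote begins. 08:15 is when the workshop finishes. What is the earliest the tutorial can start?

07:12

The keynote starts at 08:15 + 18 min = 08:33.
The workshop starts at 08:33 − 81 min = 07:12.
The tutorial is bounded by the workshop, so the earliest it can start is 07:12.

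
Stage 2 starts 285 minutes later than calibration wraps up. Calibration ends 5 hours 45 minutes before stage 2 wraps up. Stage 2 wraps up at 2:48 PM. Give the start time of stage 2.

1:48 PM

Calibration ends at 2:48 PM − 345 min = 9:03 AM.
Stage 2 starts at 9:03 AM + 285 min = 1:48 PM.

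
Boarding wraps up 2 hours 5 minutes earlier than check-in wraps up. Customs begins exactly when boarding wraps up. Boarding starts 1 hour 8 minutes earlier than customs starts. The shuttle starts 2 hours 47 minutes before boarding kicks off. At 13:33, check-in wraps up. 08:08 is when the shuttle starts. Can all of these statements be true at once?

No

Boarding ends at 13:33 − 125 min = 11:28.
So customs starts at 11:28.
Boarding starts at 11:28 − 68 min = 10:20.
The shuttle starts at 10:20 − 167 min = 07:33.
But the shuttle is also said to start at 08:08 — a 35-minute conflict.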